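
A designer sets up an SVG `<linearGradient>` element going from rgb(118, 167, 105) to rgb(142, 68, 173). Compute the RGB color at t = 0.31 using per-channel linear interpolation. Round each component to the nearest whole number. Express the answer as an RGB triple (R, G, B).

(125, 136, 126)

R = 118 + 0.31 × (142 − 118) = 118 + 0.31 × 24 = 125.44 → 125
G = 167 + 0.31 × (68 − 167) = 167 + 0.31 × -99 = 136.31 → 136
B = 105 + 0.31 × (173 − 105) = 105 + 0.31 × 68 = 126.08 → 126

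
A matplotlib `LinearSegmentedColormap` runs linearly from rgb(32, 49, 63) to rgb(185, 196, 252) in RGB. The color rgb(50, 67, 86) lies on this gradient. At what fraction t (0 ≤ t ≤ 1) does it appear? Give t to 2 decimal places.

0.12

Invert the lerp on the B channel (largest span, 189): t = (86 − 63) / (252 − 63) = 23/189 = 0.12169.
Check on R: (50 − 32)/(185 − 32) = 0.1176 ✓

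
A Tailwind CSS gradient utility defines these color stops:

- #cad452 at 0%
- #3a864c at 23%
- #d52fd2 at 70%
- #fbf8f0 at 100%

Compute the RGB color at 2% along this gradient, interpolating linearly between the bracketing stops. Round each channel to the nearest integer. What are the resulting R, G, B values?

(189, 205, 81)

2% lies between the 0% and 23% stops, so the local fraction is t = (2 − 0)/(23 − 0) = 2/23 ≈ 0.087.
#cad452 → (202, 212, 82); #3a864c → (58, 134, 76).
R = 202 + 0.087 × (58 − 202) = 189.472 → 189
G = 212 + 0.087 × (134 − 212) = 205.214 → 205
B = 82 + 0.087 × (76 − 82) = 81.478 → 81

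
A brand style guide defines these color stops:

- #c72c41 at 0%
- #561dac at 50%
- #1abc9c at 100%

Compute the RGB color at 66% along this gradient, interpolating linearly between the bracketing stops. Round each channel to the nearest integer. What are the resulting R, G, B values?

(67, 80, 167)

66% lies between the 50% and 100% stops, so the local fraction is t = (66 − 50)/(100 − 50) = 16/50 ≈ 0.32.
#561dac → (86, 29, 172); #1abc9c → (26, 188, 156).
R = 86 + 0.32 × (26 − 86) = 66.8 → 67
G = 29 + 0.32 × (188 − 29) = 79.88 → 80
B = 172 + 0.32 × (156 − 172) = 166.88 → 167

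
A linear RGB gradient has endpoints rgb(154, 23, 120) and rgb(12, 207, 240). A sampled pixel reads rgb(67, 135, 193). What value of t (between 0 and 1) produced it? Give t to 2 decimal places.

Invert the lerp on the G channel (largest span, 184): t = (135 − 23) / (207 − 23) = 112/184 = 0.6087.
Check on R: (67 − 154)/(12 − 154) = 0.6127 ✓

0.61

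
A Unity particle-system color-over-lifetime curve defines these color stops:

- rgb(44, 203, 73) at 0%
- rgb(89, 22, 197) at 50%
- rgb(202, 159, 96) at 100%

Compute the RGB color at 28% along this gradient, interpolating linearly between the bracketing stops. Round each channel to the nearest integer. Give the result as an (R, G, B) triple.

(69, 102, 142)

28% lies between the 0% and 50% stops, so the local fraction is t = (28 − 0)/(50 − 0) = 28/50 ≈ 0.56.
R = 44 + 0.56 × (89 − 44) = 69.2 → 69
G = 203 + 0.56 × (22 − 203) = 101.64 → 102
B = 73 + 0.56 × (197 − 73) = 142.44 → 142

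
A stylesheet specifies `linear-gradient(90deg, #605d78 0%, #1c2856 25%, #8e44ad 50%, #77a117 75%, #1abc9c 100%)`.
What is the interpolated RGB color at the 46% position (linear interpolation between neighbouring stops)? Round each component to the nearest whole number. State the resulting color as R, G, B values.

(124, 64, 159)

46% lies between the 25% and 50% stops, so the local fraction is t = (46 − 25)/(50 − 25) = 21/25 ≈ 0.84.
#1c2856 → (28, 40, 86); #8e44ad → (142, 68, 173).
R = 28 + 0.84 × (142 − 28) = 123.76 → 124
G = 40 + 0.84 × (68 − 40) = 63.52 → 64
B = 86 + 0.84 × (173 − 86) = 159.08 → 159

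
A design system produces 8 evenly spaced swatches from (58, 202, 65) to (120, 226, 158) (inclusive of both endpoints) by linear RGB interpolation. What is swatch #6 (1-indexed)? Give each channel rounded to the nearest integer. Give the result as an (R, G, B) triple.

With 8 swatches and endpoints inclusive, swatch 6 sits at t = (6 − 1)/(8 − 1) = 5/7 ≈ 0.7143.
R = 58 + 0.7143 × (120 − 58) = 102.287 → 102
G = 202 + 0.7143 × (226 − 202) = 219.143 → 219
B = 65 + 0.7143 × (158 − 65) = 131.43 → 131

(102, 219, 131)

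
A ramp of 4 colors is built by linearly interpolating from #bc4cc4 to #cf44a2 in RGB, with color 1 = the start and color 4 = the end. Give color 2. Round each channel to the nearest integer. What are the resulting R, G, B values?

(194, 73, 185)

With 4 swatches and endpoints inclusive, swatch 2 sits at t = (2 − 1)/(4 − 1) = 1/3 ≈ 0.3333.
#bc4cc4 → (188, 76, 196); #cf44a2 → (207, 68, 162).
R = 188 + 0.3333 × (207 − 188) = 194.333 → 194
G = 76 + 0.3333 × (68 − 76) = 73.334 → 73
B = 196 + 0.3333 × (162 − 196) = 184.668 → 185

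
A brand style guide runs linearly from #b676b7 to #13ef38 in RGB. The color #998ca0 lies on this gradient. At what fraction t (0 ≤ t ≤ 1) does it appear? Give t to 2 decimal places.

0.18

Invert the lerp on the R channel (largest span, 163): t = (153 − 182) / (19 − 182) = -29/-163 = 0.17791.
Check on G: (140 − 118)/(239 − 118) = 0.1818 ✓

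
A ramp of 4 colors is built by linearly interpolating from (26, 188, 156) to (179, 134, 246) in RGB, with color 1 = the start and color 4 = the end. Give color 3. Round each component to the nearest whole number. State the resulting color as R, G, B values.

With 4 swatches and endpoints inclusive, swatch 3 sits at t = (3 − 1)/(4 − 1) = 2/3 ≈ 0.6667.
R = 26 + 0.6667 × (179 − 26) = 128.005 → 128
G = 188 + 0.6667 × (134 − 188) = 151.998 → 152
B = 156 + 0.6667 × (246 − 156) = 216.003 → 216

(128, 152, 216)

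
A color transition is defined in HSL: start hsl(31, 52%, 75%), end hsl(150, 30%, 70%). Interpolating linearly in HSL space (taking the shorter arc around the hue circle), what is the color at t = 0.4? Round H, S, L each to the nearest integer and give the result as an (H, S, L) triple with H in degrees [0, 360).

(79, 43, 73)

Hue arc: Δh = 150 − 31 = 119° (|Δh| ≤ 180, already the shorter path).
H = 31 + 0.4 × (119) = 78.6 → 79°
S = 52 + 0.4 × (30 − 52) = 43.2 → 43%
L = 75 + 0.4 × (70 − 75) = 73 → 73%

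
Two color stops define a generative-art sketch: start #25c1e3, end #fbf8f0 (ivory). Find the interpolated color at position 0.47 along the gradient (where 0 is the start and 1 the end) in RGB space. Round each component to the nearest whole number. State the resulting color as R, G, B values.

(138, 219, 233)

#25c1e3 → (37, 193, 227); #fbf8f0 → (251, 248, 240).
R = 37 + 0.47 × (251 − 37) = 37 + 0.47 × 214 = 137.58 → 138
G = 193 + 0.47 × (248 − 193) = 193 + 0.47 × 55 = 218.85 → 219
B = 227 + 0.47 × (240 − 227) = 227 + 0.47 × 13 = 233.11 → 233
So the blended color is (138, 219, 233), about #8adbe9.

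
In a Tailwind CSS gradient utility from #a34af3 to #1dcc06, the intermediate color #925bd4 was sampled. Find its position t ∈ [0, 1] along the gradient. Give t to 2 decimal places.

0.13

Invert the lerp on the B channel (largest span, 237): t = (212 − 243) / (6 − 243) = -31/-237 = 0.1308.
Check on R: (146 − 163)/(29 − 163) = 0.1269 ✓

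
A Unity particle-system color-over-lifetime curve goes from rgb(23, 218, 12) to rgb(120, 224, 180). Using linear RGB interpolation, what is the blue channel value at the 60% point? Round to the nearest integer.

B = 12 + 0.6 × (180 − 12) = 112.8 → 113

113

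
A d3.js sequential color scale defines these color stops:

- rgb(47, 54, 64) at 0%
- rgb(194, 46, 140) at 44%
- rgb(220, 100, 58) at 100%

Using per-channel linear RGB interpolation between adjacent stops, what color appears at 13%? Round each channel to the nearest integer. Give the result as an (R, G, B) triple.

13% lies between the 0% and 44% stops, so the local fraction is t = (13 − 0)/(44 − 0) = 13/44 ≈ 0.2955.
R = 47 + 0.2955 × (194 − 47) = 90.439 → 90
G = 54 + 0.2955 × (46 − 54) = 51.636 → 52
B = 64 + 0.2955 × (140 − 64) = 86.458 → 86

(90, 52, 86)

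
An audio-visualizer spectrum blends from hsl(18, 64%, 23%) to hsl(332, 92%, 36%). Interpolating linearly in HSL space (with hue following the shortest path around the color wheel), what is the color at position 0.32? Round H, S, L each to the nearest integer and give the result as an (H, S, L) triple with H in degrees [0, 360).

(3, 73, 27)

Hue: 332 − 18 = 314°, but |314| > 180 so the shorter arc goes the other way: Δh = 314 − 360 = -46°.
H = 18 + 0.32 × (-46) = 3.28 → 3°
S = 64 + 0.32 × (92 − 64) = 72.96 → 73%
L = 23 + 0.32 × (36 − 23) = 27.16 → 27%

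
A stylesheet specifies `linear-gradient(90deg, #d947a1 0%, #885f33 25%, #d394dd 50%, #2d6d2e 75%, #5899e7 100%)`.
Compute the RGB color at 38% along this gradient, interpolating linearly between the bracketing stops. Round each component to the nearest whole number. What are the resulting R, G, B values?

38% lies between the 25% and 50% stops, so the local fraction is t = (38 − 25)/(50 − 25) = 13/25 ≈ 0.52.
#885f33 → (136, 95, 51); #d394dd → (211, 148, 221).
R = 136 + 0.52 × (211 − 136) = 175 → 175
G = 95 + 0.52 × (148 − 95) = 122.56 → 123
B = 51 + 0.52 × (221 − 51) = 139.4 → 139

(175, 123, 139)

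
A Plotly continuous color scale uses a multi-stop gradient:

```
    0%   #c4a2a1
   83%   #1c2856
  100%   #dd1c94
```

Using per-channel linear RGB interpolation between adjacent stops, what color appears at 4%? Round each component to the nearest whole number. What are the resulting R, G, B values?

4% lies between the 0% and 83% stops, so the local fraction is t = (4 − 0)/(83 − 0) = 4/83 ≈ 0.0482.
#c4a2a1 → (196, 162, 161); #1c2856 → (28, 40, 86).
R = 196 + 0.0482 × (28 − 196) = 187.902 → 188
G = 162 + 0.0482 × (40 − 162) = 156.12 → 156
B = 161 + 0.0482 × (86 − 161) = 157.385 → 157

(188, 156, 157)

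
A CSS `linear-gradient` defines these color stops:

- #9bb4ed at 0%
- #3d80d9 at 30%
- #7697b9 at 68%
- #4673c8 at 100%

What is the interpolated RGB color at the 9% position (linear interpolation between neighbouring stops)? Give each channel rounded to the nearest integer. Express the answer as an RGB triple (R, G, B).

9% lies between the 0% and 30% stops, so the local fraction is t = (9 − 0)/(30 − 0) = 9/30 ≈ 0.3.
#9bb4ed → (155, 180, 237); #3d80d9 → (61, 128, 217).
R = 155 + 0.3 × (61 − 155) = 126.8 → 127
G = 180 + 0.3 × (128 − 180) = 164.4 → 164
B = 237 + 0.3 × (217 − 237) = 231 → 231

(127, 164, 231)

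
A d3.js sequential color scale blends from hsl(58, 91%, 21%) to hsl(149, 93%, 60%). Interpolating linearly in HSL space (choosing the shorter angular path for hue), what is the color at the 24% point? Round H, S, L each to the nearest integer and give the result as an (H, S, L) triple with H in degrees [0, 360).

(80, 91, 30)

Hue arc: Δh = 149 − 58 = 91° (|Δh| ≤ 180, already the shorter path).
H = 58 + 0.24 × (91) = 79.84 → 80°
S = 91 + 0.24 × (93 − 91) = 91.48 → 91%
L = 21 + 0.24 × (60 − 21) = 30.36 → 30%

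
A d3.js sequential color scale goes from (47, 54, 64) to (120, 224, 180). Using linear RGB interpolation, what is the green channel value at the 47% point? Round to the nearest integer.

134

G = 54 + 0.47 × (224 − 54) = 133.9 → 134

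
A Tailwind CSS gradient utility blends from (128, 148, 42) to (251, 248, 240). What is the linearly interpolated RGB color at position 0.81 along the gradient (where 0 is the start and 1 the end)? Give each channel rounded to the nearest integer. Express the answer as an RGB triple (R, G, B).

R = 128 + 0.81 × (251 − 128) = 128 + 0.81 × 123 = 227.63 → 228
G = 148 + 0.81 × (248 − 148) = 148 + 0.81 × 100 = 229 → 229
B = 42 + 0.81 × (240 − 42) = 42 + 0.81 × 198 = 202.38 → 202

(228, 229, 202)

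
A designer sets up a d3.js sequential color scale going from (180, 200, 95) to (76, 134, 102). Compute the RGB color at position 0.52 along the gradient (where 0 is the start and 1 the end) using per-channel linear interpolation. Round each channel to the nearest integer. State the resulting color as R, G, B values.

(126, 166, 99)

R = 180 + 0.52 × (76 − 180) = 180 + 0.52 × -104 = 125.92 → 126
G = 200 + 0.52 × (134 − 200) = 200 + 0.52 × -66 = 165.68 → 166
B = 95 + 0.52 × (102 − 95) = 95 + 0.52 × 7 = 98.64 → 99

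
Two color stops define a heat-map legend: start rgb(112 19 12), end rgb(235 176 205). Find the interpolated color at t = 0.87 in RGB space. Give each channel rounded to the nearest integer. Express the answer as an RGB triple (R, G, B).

(219, 156, 180)

R = 112 + 0.87 × (235 − 112) = 112 + 0.87 × 123 = 219.01 → 219
G = 19 + 0.87 × (176 − 19) = 19 + 0.87 × 157 = 155.59 → 156
B = 12 + 0.87 × (205 − 12) = 12 + 0.87 × 193 = 179.91 → 180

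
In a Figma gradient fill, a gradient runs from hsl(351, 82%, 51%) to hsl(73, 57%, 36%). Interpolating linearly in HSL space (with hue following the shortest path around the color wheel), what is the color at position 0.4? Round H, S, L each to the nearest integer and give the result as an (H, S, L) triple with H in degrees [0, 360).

Hue: 73 − 351 = -278°, but |-278| > 180 so the shorter arc goes the other way: Δh = -278 + 360 = 82°.
H = 351 + 0.4 × (82) = 383.8 → 384 → 384 mod 360 = 24°
S = 82 + 0.4 × (57 − 82) = 72 → 72%
L = 51 + 0.4 × (36 − 51) = 45 → 45%

(24, 72, 45)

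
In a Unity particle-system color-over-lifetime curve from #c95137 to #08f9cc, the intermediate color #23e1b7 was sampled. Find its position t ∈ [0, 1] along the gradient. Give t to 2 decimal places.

Invert the lerp on the R channel (largest span, 193): t = (35 − 201) / (8 − 201) = -166/-193 = 0.8601.
Check on G: (225 − 81)/(249 − 81) = 0.8571 ✓

0.86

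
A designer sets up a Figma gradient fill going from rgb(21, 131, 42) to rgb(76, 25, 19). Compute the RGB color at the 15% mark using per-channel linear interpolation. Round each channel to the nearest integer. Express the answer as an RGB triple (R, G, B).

(29, 115, 39)

15% corresponds to t = 0.15.
R = 21 + 0.15 × (76 − 21) = 21 + 0.15 × 55 = 29.25 → 29
G = 131 + 0.15 × (25 − 131) = 131 + 0.15 × -106 = 115.1 → 115
B = 42 + 0.15 × (19 − 42) = 42 + 0.15 × -23 = 38.55 → 39
So the blended color is (29, 115, 39), about #1d7327.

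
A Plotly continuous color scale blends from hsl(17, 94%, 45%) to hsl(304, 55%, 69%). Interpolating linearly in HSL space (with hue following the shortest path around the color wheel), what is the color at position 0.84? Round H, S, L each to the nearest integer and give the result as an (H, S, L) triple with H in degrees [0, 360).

(316, 61, 65)

Hue: 304 − 17 = 287°, but |287| > 180 so the shorter arc goes the other way: Δh = 287 − 360 = -73°.
H = 17 + 0.84 × (-73) = -44.32 → -44 → -44 mod 360 = 316°
S = 94 + 0.84 × (55 − 94) = 61.24 → 61%
L = 45 + 0.84 × (69 − 45) = 65.16 → 65%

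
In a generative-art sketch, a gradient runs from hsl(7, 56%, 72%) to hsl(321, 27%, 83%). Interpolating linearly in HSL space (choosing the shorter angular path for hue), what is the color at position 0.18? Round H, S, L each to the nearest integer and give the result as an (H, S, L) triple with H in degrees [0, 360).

Hue: 321 − 7 = 314°, but |314| > 180 so the shorter arc goes the other way: Δh = 314 − 360 = -46°.
H = 7 + 0.18 × (-46) = -1.28 → -1 → -1 mod 360 = 359°
S = 56 + 0.18 × (27 − 56) = 50.78 → 51%
L = 72 + 0.18 × (83 − 72) = 73.98 → 74%

(359, 51, 74)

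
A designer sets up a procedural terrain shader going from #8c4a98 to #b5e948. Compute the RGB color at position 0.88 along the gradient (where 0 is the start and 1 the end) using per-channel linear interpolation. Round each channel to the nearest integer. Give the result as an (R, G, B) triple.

#8c4a98 → (140, 74, 152); #b5e948 → (181, 233, 72).
R = 140 + 0.88 × (181 − 140) = 140 + 0.88 × 41 = 176.08 → 176
G = 74 + 0.88 × (233 − 74) = 74 + 0.88 × 159 = 213.92 → 214
B = 152 + 0.88 × (72 − 152) = 152 + 0.88 × -80 = 81.6 → 82

(176, 214, 82)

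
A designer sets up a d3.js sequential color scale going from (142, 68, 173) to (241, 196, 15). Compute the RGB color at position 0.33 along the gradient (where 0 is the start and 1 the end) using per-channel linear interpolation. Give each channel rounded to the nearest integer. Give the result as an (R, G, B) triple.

R = 142 + 0.33 × (241 − 142) = 142 + 0.33 × 99 = 174.67 → 175
G = 68 + 0.33 × (196 − 68) = 68 + 0.33 × 128 = 110.24 → 110
B = 173 + 0.33 × (15 − 173) = 173 + 0.33 × -158 = 120.86 → 121

(175, 110, 121)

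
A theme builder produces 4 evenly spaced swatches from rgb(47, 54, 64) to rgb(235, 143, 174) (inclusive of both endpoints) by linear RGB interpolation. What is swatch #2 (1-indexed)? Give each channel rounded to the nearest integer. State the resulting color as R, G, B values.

With 4 swatches and endpoints inclusive, swatch 2 sits at t = (2 − 1)/(4 − 1) = 1/3 ≈ 0.3333.
R = 47 + 0.3333 × (235 − 47) = 109.66 → 110
G = 54 + 0.3333 × (143 − 54) = 83.664 → 84
B = 64 + 0.3333 × (174 − 64) = 100.663 → 101

(110, 84, 101)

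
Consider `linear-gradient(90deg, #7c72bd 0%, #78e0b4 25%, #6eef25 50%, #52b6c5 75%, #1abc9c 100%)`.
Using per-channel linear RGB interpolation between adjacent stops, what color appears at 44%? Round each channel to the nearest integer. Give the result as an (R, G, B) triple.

(112, 235, 71)

44% lies between the 25% and 50% stops, so the local fraction is t = (44 − 25)/(50 − 25) = 19/25 ≈ 0.76.
#78e0b4 → (120, 224, 180); #6eef25 → (110, 239, 37).
R = 120 + 0.76 × (110 − 120) = 112.4 → 112
G = 224 + 0.76 × (239 − 224) = 235.4 → 235
B = 180 + 0.76 × (37 − 180) = 71.32 → 71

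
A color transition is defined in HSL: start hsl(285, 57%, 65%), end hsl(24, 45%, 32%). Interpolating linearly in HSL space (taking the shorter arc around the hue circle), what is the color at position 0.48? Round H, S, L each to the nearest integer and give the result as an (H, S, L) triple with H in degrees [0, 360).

(333, 51, 49)

Hue: 24 − 285 = -261°, but |-261| > 180 so the shorter arc goes the other way: Δh = -261 + 360 = 99°.
H = 285 + 0.48 × (99) = 332.52 → 333°
S = 57 + 0.48 × (45 − 57) = 51.24 → 51%
L = 65 + 0.48 × (32 − 65) = 49.16 → 49%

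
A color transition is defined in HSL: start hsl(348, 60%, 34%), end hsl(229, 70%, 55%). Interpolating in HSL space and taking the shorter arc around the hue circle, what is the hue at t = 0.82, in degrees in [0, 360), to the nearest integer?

Hue arc: Δh = 229 − 348 = -119° (|Δh| ≤ 180, already the shorter path).
H = 348 + 0.82 × (-119) = 250.42 → 250°

250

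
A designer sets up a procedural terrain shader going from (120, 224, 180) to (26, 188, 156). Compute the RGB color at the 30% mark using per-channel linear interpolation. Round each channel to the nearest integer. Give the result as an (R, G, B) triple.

(92, 213, 173)

30% corresponds to t = 0.3.
R = 120 + 0.3 × (26 − 120) = 120 + 0.3 × -94 = 91.8 → 92
G = 224 + 0.3 × (188 − 224) = 224 + 0.3 × -36 = 213.2 → 213
B = 180 + 0.3 × (156 − 180) = 180 + 0.3 × -24 = 172.8 → 173
So the blended color is (92, 213, 173), about #5cd5ad.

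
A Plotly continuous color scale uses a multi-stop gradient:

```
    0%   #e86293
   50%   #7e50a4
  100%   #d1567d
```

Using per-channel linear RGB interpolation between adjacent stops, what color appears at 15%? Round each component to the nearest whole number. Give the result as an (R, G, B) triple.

15% lies between the 0% and 50% stops, so the local fraction is t = (15 − 0)/(50 − 0) = 15/50 ≈ 0.3.
#e86293 → (232, 98, 147); #7e50a4 → (126, 80, 164).
R = 232 + 0.3 × (126 − 232) = 200.2 → 200
G = 98 + 0.3 × (80 − 98) = 92.6 → 93
B = 147 + 0.3 × (164 − 147) = 152.1 → 152

(200, 93, 152)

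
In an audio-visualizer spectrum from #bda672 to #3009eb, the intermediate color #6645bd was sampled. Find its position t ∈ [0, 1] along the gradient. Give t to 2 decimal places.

0.62

Invert the lerp on the G channel (largest span, 157): t = (69 − 166) / (9 − 166) = -97/-157 = 0.61783.
Check on R: (102 − 189)/(48 − 189) = 0.617 ✓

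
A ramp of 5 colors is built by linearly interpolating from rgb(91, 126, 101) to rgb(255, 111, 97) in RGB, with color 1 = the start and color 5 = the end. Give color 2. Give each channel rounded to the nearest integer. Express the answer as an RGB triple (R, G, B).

With 5 swatches and endpoints inclusive, swatch 2 sits at t = (2 − 1)/(5 − 1) = 1/4 ≈ 0.25.
R = 91 + 0.25 × (255 − 91) = 132 → 132
G = 126 + 0.25 × (111 − 126) = 122.25 → 122
B = 101 + 0.25 × (97 − 101) = 100 → 100

(132, 122, 100)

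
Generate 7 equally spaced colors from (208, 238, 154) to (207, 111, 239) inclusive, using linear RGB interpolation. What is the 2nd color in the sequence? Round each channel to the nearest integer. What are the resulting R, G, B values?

(208, 217, 168)

With 7 swatches and endpoints inclusive, swatch 2 sits at t = (2 − 1)/(7 − 1) = 1/6 ≈ 0.1667.
R = 208 + 0.1667 × (207 − 208) = 207.833 → 208
G = 238 + 0.1667 × (111 − 238) = 216.829 → 217
B = 154 + 0.1667 × (239 − 154) = 168.169 → 168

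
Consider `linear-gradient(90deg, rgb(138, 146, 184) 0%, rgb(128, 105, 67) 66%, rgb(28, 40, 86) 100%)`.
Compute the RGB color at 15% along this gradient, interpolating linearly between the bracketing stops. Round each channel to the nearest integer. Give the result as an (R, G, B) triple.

15% lies between the 0% and 66% stops, so the local fraction is t = (15 − 0)/(66 − 0) = 15/66 ≈ 0.2273.
R = 138 + 0.2273 × (128 − 138) = 135.727 → 136
G = 146 + 0.2273 × (105 − 146) = 136.681 → 137
B = 184 + 0.2273 × (67 − 184) = 157.406 → 157

(136, 137, 157)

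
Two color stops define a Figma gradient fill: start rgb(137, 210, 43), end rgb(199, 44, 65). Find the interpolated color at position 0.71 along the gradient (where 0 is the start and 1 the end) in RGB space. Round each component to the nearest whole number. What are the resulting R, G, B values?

R = 137 + 0.71 × (199 − 137) = 137 + 0.71 × 62 = 181.02 → 181
G = 210 + 0.71 × (44 − 210) = 210 + 0.71 × -166 = 92.14 → 92
B = 43 + 0.71 × (65 − 43) = 43 + 0.71 × 22 = 58.62 → 59
So the blended color is (181, 92, 59), about #b55c3b.

(181, 92, 59)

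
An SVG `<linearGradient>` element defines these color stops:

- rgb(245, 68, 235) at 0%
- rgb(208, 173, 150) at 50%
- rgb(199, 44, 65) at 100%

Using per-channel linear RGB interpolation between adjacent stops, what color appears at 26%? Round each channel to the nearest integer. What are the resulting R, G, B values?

(226, 123, 191)

26% lies between the 0% and 50% stops, so the local fraction is t = (26 − 0)/(50 − 0) = 26/50 ≈ 0.52.
R = 245 + 0.52 × (208 − 245) = 225.76 → 226
G = 68 + 0.52 × (173 − 68) = 122.6 → 123
B = 235 + 0.52 × (150 − 235) = 190.8 → 191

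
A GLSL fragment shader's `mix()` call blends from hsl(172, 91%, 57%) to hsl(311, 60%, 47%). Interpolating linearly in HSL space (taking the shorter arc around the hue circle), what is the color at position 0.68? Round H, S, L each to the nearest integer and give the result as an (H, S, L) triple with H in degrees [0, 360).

(267, 70, 50)

Hue arc: Δh = 311 − 172 = 139° (|Δh| ≤ 180, already the shorter path).
H = 172 + 0.68 × (139) = 266.52 → 267°
S = 91 + 0.68 × (60 − 91) = 69.92 → 70%
L = 57 + 0.68 × (47 − 57) = 50.2 → 50%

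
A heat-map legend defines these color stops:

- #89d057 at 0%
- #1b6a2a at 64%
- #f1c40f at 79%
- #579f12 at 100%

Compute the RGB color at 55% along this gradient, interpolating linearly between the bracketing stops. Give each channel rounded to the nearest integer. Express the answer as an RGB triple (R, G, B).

(42, 120, 48)

55% lies between the 0% and 64% stops, so the local fraction is t = (55 − 0)/(64 − 0) = 55/64 ≈ 0.8594.
#89d057 → (137, 208, 87); #1b6a2a → (27, 106, 42).
R = 137 + 0.8594 × (27 − 137) = 42.466 → 42
G = 208 + 0.8594 × (106 − 208) = 120.341 → 120
B = 87 + 0.8594 × (42 − 87) = 48.327 → 48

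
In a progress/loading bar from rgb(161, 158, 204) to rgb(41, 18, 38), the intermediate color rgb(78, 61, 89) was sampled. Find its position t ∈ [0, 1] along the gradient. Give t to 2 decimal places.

Invert the lerp on the B channel (largest span, 166): t = (89 − 204) / (38 − 204) = -115/-166 = 0.69277.
Check on R: (78 − 161)/(41 − 161) = 0.6917 ✓

0.69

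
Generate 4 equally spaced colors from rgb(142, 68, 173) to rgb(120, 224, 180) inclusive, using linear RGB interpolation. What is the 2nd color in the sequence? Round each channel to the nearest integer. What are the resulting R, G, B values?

(135, 120, 175)

With 4 swatches and endpoints inclusive, swatch 2 sits at t = (2 − 1)/(4 − 1) = 1/3 ≈ 0.3333.
R = 142 + 0.3333 × (120 − 142) = 134.667 → 135
G = 68 + 0.3333 × (224 − 68) = 119.995 → 120
B = 173 + 0.3333 × (180 − 173) = 175.333 → 175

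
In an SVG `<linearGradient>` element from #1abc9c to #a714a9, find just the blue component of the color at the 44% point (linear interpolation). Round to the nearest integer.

B₁ = 156 (from #1abc9c), B₂ = 169 (from #a714a9).
B = 156 + 0.44 × (169 − 156) = 161.72 → 162

162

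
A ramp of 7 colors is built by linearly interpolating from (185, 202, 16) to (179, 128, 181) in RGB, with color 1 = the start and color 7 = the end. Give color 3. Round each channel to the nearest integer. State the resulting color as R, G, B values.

With 7 swatches and endpoints inclusive, swatch 3 sits at t = (3 − 1)/(7 − 1) = 2/6 ≈ 0.3333.
R = 185 + 0.3333 × (179 − 185) = 183 → 183
G = 202 + 0.3333 × (128 − 202) = 177.336 → 177
B = 16 + 0.3333 × (181 − 16) = 70.994 → 71

(183, 177, 71)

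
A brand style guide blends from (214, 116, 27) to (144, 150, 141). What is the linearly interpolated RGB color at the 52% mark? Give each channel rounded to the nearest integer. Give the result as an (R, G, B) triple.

52% corresponds to t = 0.52.
R = 214 + 0.52 × (144 − 214) = 214 + 0.52 × -70 = 177.6 → 178
G = 116 + 0.52 × (150 − 116) = 116 + 0.52 × 34 = 133.68 → 134
B = 27 + 0.52 × (141 − 27) = 27 + 0.52 × 114 = 86.28 → 86

(178, 134, 86)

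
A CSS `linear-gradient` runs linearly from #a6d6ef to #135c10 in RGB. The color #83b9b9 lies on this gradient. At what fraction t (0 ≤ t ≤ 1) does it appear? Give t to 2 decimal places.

Invert the lerp on the B channel (largest span, 223): t = (185 − 239) / (16 − 239) = -54/-223 = 0.24215.
Check on R: (131 − 166)/(19 − 166) = 0.2381 ✓

0.24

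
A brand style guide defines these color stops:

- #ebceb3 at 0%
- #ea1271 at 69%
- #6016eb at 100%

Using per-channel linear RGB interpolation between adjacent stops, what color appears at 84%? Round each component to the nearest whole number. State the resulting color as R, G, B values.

84% lies between the 69% and 100% stops, so the local fraction is t = (84 − 69)/(100 − 69) = 15/31 ≈ 0.4839.
#ea1271 → (234, 18, 113); #6016eb → (96, 22, 235).
R = 234 + 0.4839 × (96 − 234) = 167.222 → 167
G = 18 + 0.4839 × (22 − 18) = 19.936 → 20
B = 113 + 0.4839 × (235 − 113) = 172.036 → 172

(167, 20, 172)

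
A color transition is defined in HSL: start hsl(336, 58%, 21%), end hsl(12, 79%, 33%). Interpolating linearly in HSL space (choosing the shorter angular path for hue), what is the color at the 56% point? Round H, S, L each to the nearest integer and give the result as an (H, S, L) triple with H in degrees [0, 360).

(356, 70, 28)

Hue: 12 − 336 = -324°, but |-324| > 180 so the shorter arc goes the other way: Δh = -324 + 360 = 36°.
H = 336 + 0.56 × (36) = 356.16 → 356°
S = 58 + 0.56 × (79 − 58) = 69.76 → 70%
L = 21 + 0.56 × (33 − 21) = 27.72 → 28%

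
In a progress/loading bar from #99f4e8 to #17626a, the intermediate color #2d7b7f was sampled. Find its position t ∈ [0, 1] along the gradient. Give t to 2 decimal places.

0.83

Invert the lerp on the G channel (largest span, 146): t = (123 − 244) / (98 − 244) = -121/-146 = 0.82877.
Check on R: (45 − 153)/(23 − 153) = 0.8308 ✓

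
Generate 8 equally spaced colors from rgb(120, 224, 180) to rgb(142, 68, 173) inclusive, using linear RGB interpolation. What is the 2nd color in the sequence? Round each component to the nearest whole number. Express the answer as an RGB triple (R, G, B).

(123, 202, 179)

With 8 swatches and endpoints inclusive, swatch 2 sits at t = (2 − 1)/(8 − 1) = 1/7 ≈ 0.1429.
R = 120 + 0.1429 × (142 − 120) = 123.144 → 123
G = 224 + 0.1429 × (68 − 224) = 201.708 → 202
B = 180 + 0.1429 × (173 − 180) = 179 → 179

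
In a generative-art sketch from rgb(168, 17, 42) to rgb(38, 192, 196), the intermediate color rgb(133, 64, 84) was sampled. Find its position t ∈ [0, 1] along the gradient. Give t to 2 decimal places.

Invert the lerp on the G channel (largest span, 175): t = (64 − 17) / (192 − 17) = 47/175 = 0.26857.
Check on R: (133 − 168)/(38 − 168) = 0.2692 ✓

0.27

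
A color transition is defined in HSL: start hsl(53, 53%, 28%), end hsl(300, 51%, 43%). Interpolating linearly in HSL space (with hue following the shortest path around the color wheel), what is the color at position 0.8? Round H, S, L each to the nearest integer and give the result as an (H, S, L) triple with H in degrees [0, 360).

(323, 51, 40)

Hue: 300 − 53 = 247°, but |247| > 180 so the shorter arc goes the other way: Δh = 247 − 360 = -113°.
H = 53 + 0.8 × (-113) = -37.4 → -37 → -37 mod 360 = 323°
S = 53 + 0.8 × (51 − 53) = 51.4 → 51%
L = 28 + 0.8 × (43 − 28) = 40 → 40%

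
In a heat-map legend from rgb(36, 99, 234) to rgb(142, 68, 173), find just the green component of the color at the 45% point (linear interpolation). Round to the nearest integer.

G = 99 + 0.45 × (68 − 99) = 85.05 → 85

85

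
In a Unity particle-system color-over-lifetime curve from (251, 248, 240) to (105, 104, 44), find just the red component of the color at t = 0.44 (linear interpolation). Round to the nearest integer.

187

R = 251 + 0.44 × (105 − 251) = 186.76 → 187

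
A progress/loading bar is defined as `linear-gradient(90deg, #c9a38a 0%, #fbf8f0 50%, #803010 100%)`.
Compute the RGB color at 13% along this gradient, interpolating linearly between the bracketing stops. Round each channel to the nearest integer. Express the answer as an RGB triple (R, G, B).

13% lies between the 0% and 50% stops, so the local fraction is t = (13 − 0)/(50 − 0) = 13/50 ≈ 0.26.
#c9a38a → (201, 163, 138); #fbf8f0 → (251, 248, 240).
R = 201 + 0.26 × (251 − 201) = 214 → 214
G = 163 + 0.26 × (248 − 163) = 185.1 → 185
B = 138 + 0.26 × (240 − 138) = 164.52 → 165

(214, 185, 165)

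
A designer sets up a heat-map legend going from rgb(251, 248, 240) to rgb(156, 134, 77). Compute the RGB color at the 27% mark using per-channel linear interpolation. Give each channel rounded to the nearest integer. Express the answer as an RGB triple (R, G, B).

27% corresponds to t = 0.27.
R = 251 + 0.27 × (156 − 251) = 251 + 0.27 × -95 = 225.35 → 225
G = 248 + 0.27 × (134 − 248) = 248 + 0.27 × -114 = 217.22 → 217
B = 240 + 0.27 × (77 − 240) = 240 + 0.27 × -163 = 195.99 → 196

(225, 217, 196)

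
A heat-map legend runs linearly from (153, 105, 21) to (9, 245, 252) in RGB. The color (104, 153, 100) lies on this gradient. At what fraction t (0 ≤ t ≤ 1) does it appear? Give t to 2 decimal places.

0.34

Invert the lerp on the B channel (largest span, 231): t = (100 − 21) / (252 − 21) = 79/231 = 0.34199.
Check on R: (104 − 153)/(9 − 153) = 0.3403 ✓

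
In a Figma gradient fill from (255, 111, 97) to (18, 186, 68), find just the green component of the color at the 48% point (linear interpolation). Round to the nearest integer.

147

G = 111 + 0.48 × (186 − 111) = 147 → 147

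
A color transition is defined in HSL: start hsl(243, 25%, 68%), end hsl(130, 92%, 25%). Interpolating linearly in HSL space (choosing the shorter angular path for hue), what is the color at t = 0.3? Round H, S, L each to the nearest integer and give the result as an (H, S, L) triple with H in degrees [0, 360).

Hue arc: Δh = 130 − 243 = -113° (|Δh| ≤ 180, already the shorter path).
H = 243 + 0.3 × (-113) = 209.1 → 209°
S = 25 + 0.3 × (92 − 25) = 45.1 → 45%
L = 68 + 0.3 × (25 − 68) = 55.1 → 55%

(209, 45, 55)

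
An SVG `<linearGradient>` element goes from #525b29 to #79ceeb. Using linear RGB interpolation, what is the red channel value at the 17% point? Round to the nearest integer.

89

R₁ = 82 (from #525b29), R₂ = 121 (from #79ceeb).
R = 82 + 0.17 × (121 − 82) = 88.63 → 89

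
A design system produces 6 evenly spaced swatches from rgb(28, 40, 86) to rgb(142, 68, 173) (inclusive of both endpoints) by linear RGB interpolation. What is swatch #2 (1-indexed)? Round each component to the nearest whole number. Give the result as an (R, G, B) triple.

With 6 swatches and endpoints inclusive, swatch 2 sits at t = (2 − 1)/(6 − 1) = 1/5 ≈ 0.2.
R = 28 + 0.2 × (142 − 28) = 50.8 → 51
G = 40 + 0.2 × (68 − 40) = 45.6 → 46
B = 86 + 0.2 × (173 − 86) = 103.4 → 103

(51, 46, 103)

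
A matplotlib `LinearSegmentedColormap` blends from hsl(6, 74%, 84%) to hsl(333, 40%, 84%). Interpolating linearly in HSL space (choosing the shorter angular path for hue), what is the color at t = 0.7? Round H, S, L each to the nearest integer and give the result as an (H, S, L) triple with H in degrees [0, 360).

(343, 50, 84)

Hue: 333 − 6 = 327°, but |327| > 180 so the shorter arc goes the other way: Δh = 327 − 360 = -33°.
H = 6 + 0.7 × (-33) = -17.1 → -17 → -17 mod 360 = 343°
S = 74 + 0.7 × (40 − 74) = 50.2 → 50%
L = 84 + 0.7 × (84 − 84) = 84 → 84%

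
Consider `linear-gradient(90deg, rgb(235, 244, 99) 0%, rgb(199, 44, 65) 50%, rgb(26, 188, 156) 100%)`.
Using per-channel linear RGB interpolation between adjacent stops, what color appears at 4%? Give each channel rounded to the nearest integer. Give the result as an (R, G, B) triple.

4% lies between the 0% and 50% stops, so the local fraction is t = (4 − 0)/(50 − 0) = 4/50 ≈ 0.08.
R = 235 + 0.08 × (199 − 235) = 232.12 → 232
G = 244 + 0.08 × (44 − 244) = 228 → 228
B = 99 + 0.08 × (65 − 99) = 96.28 → 96

(232, 228, 96)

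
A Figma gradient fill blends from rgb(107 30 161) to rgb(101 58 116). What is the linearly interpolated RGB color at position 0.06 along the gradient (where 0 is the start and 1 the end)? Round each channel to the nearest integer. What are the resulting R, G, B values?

(107, 32, 158)

R = 107 + 0.06 × (101 − 107) = 107 + 0.06 × -6 = 106.64 → 107
G = 30 + 0.06 × (58 − 30) = 30 + 0.06 × 28 = 31.68 → 32
B = 161 + 0.06 × (116 − 161) = 161 + 0.06 × -45 = 158.3 → 158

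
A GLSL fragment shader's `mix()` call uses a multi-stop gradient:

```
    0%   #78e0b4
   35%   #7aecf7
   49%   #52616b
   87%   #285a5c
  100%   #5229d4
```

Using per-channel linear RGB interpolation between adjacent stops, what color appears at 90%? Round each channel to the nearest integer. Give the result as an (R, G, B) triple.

90% lies between the 87% and 100% stops, so the local fraction is t = (90 − 87)/(100 − 87) = 3/13 ≈ 0.2308.
#285a5c → (40, 90, 92); #5229d4 → (82, 41, 212).
R = 40 + 0.2308 × (82 − 40) = 49.694 → 50
G = 90 + 0.2308 × (41 − 90) = 78.691 → 79
B = 92 + 0.2308 × (212 − 92) = 119.696 → 120

(50, 79, 120)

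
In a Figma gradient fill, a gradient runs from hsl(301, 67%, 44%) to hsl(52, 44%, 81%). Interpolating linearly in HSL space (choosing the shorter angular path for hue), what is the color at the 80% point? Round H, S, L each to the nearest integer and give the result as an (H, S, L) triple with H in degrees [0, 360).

(30, 49, 74)

Hue: 52 − 301 = -249°, but |-249| > 180 so the shorter arc goes the other way: Δh = -249 + 360 = 111°.
H = 301 + 0.8 × (111) = 389.8 → 390 → 390 mod 360 = 30°
S = 67 + 0.8 × (44 − 67) = 48.6 → 49%
L = 44 + 0.8 × (81 − 44) = 73.6 → 74%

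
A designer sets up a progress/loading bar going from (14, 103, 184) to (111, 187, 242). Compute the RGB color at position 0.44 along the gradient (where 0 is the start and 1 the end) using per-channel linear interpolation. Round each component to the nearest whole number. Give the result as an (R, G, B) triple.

R = 14 + 0.44 × (111 − 14) = 14 + 0.44 × 97 = 56.68 → 57
G = 103 + 0.44 × (187 − 103) = 103 + 0.44 × 84 = 139.96 → 140
B = 184 + 0.44 × (242 − 184) = 184 + 0.44 × 58 = 209.52 → 210

(57, 140, 210)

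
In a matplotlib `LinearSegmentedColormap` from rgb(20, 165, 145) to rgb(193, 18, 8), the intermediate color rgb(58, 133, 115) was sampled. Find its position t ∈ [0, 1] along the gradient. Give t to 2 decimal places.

0.22

Invert the lerp on the R channel (largest span, 173): t = (58 − 20) / (193 − 20) = 38/173 = 0.21965.
Check on G: (133 − 165)/(18 − 165) = 0.2177 ✓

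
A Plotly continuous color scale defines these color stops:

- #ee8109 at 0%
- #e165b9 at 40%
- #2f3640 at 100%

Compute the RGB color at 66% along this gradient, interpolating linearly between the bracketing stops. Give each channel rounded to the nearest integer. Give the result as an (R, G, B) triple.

(148, 81, 133)

66% lies between the 40% and 100% stops, so the local fraction is t = (66 − 40)/(100 − 40) = 26/60 ≈ 0.4333.
#e165b9 → (225, 101, 185); #2f3640 → (47, 54, 64).
R = 225 + 0.4333 × (47 − 225) = 147.873 → 148
G = 101 + 0.4333 × (54 − 101) = 80.635 → 81
B = 185 + 0.4333 × (64 − 185) = 132.571 → 133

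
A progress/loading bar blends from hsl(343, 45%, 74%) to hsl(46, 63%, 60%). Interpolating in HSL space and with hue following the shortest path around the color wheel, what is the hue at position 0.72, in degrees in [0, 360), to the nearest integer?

Hue: 46 − 343 = -297°, but |-297| > 180 so the shorter arc goes the other way: Δh = -297 + 360 = 63°.
H = 343 + 0.72 × (63) = 388.36 → 388 → 388 mod 360 = 28°

28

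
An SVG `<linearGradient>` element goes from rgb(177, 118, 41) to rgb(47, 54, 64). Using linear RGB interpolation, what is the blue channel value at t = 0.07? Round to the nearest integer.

43

B = 41 + 0.07 × (64 − 41) = 42.61 → 43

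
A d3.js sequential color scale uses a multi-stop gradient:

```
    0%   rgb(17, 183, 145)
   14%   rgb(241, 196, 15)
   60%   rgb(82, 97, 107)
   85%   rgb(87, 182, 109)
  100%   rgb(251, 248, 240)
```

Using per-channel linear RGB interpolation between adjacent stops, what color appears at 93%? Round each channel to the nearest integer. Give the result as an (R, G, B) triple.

(174, 217, 179)

93% lies between the 85% and 100% stops, so the local fraction is t = (93 − 85)/(100 − 85) = 8/15 ≈ 0.5333.
R = 87 + 0.5333 × (251 − 87) = 174.461 → 174
G = 182 + 0.5333 × (248 − 182) = 217.198 → 217
B = 109 + 0.5333 × (240 − 109) = 178.862 → 179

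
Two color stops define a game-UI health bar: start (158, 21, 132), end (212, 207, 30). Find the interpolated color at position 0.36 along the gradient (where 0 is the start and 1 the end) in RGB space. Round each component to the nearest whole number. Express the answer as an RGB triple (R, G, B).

R = 158 + 0.36 × (212 − 158) = 158 + 0.36 × 54 = 177.44 → 177
G = 21 + 0.36 × (207 − 21) = 21 + 0.36 × 186 = 87.96 → 88
B = 132 + 0.36 × (30 − 132) = 132 + 0.36 × -102 = 95.28 → 95

(177, 88, 95)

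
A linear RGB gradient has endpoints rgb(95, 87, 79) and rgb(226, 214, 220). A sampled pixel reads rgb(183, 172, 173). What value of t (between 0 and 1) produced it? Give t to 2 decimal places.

0.67

Invert the lerp on the B channel (largest span, 141): t = (173 − 79) / (220 − 79) = 94/141 = 0.66667.
Check on R: (183 − 95)/(226 − 95) = 0.6718 ✓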